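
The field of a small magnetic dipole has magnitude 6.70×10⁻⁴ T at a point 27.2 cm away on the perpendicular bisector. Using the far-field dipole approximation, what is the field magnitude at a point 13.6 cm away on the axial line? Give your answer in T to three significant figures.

B ≈ 0.0107 T

Dipole fields scale as 1/r³ in the far field.
The axial field is twice the equatorial field at the same r, so the geometry factor is 2/1.
B₂ = B₁ · (2/1) · (r₁/r₂)³ = 6.70×10⁻⁴ · 2 · (27.2/13.6)³.
(r₁/r₂)³ = (2)³ = 8.
B₂ ≈ 0.01072 T.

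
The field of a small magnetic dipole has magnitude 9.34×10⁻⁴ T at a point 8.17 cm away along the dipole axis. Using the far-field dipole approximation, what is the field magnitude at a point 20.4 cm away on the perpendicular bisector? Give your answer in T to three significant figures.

B ≈ 3.00×10⁻⁵ T

Dipole fields scale as 1/r³ in the far field.
The axial field is twice the equatorial field at the same r, so the geometry factor is 1/2.
B₂ = B₁ · (1/2) · (r₁/r₂)³ = 9.34×10⁻⁴ · 0.5 · (8.17/20.4)³.
(r₁/r₂)³ = (0.4005)³ = 0.06424.
B₂ ≈ 3.000×10⁻⁵ T.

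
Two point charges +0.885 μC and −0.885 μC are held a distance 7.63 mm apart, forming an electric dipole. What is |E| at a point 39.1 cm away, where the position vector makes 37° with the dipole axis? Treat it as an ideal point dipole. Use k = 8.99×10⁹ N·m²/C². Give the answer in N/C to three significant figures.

E ≈ 1730 N/C

Dipole moment p = qd = (8.85×10⁻⁷ C)(0.00763 m) = 6.753×10⁻⁹ C·m.
At angle θ the dipole field magnitude is E = (kp/r³)·√(1 + 3cos²θ).
kp/r³ = (8.99×10⁹)(6.753×10⁻⁹) / (0.391)³ = 1016 N/C.
√(1 + 3cos²37°) = √(1 + 3·0.6378) = √2.9135 ≈ 1.7069.
E ≈ 1016 × 1.707 = 1734 N/C.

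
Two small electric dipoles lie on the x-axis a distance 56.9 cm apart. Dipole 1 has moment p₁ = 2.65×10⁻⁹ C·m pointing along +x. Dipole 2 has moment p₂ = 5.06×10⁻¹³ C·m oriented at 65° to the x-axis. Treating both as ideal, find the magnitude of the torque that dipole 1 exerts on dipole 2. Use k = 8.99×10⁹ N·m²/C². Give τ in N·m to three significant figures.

The second dipole sits on the axis of the first, so the field there is axial: E₁ = 2kp₁/r³ along +x.
E₁ = 2(8.99×10⁹)(2.65×10⁻⁹)/(0.569)³ = 258.6 N/C.
Torque on the second dipole: τ = p₂ E₁ sinθ.
τ = (5.06×10⁻¹³)(258.6)·sin65° = 1.186×10⁻¹⁰ N·m.

τ ≈ 1.19×10⁻¹⁰ N·m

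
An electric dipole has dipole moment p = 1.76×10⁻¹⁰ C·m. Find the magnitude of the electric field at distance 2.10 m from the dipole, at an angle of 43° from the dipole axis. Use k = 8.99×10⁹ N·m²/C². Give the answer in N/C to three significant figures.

At angle θ the dipole field magnitude is E = (kp/r³)·√(1 + 3cos²θ).
kp/r³ = (8.99×10⁹)(1.76×10⁻¹⁰) / (2.10)³ = 0.1708 N/C.
√(1 + 3cos²43°) = √(1 + 3·0.5349) = √2.6046 ≈ 1.6139.
E ≈ 0.1708 × 1.614 = 0.2757 N/C.

E ≈ 0.276 N/C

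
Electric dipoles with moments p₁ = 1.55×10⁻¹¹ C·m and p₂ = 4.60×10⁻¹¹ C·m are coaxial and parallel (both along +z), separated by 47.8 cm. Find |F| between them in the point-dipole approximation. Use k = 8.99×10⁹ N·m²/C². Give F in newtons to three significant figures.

On-axis field of dipole 1 at distance r: E = 2kp₁/r³. Force on dipole 2 is F = p₂·dE/dr (gradient along axis).
dE/dr = −6kp₁/r⁴, so |F| = 6kp₁p₂/r⁴ (attractive for aligned moments).
F = 6(8.99×10⁹)(1.55×10⁻¹¹)(4.60×10⁻¹¹)/(0.478)⁴ = 7.367×10⁻¹⁰ N.

F ≈ 7.37×10⁻¹⁰ N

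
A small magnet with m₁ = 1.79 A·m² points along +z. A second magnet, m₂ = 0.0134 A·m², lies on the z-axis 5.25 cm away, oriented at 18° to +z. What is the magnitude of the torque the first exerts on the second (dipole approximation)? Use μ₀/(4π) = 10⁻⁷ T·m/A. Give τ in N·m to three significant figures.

Dipole B is on the axis of dipole A, so B₁ there is axial: B₁ = (μ₀/4π)·2m₁/r³ along +z.
B₁ = 2(10⁻⁷)(1.79)/(0.0525)³ = 0.002474 T.
τ = m₂ B₁ sinθ.
τ = (0.0134)(0.002474)·sin18° = 1.024×10⁻⁵ N·m.

τ ≈ 1.02×10⁻⁵ N·m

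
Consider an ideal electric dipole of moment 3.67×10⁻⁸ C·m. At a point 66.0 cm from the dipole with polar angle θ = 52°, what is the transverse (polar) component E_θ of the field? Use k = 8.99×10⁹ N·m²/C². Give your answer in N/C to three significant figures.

For a dipole, E_θ = (kp sinθ)/r³.
kp/r³ = (8.99×10⁹)(3.67×10⁻⁸)/(0.660)³ = 1148 N/C.
E_θ = 1148·sin52° = 904.3 N/C.

E_θ ≈ 904 N/C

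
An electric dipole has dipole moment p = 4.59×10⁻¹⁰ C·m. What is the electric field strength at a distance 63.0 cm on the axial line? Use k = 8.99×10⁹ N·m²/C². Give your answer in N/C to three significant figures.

On the dipole axis E = 2kp/r³.
E = 2·(8.99×10⁹)(4.59×10⁻¹⁰) / (0.630)³ = 33.01 N/C.

E ≈ 33.0 N/C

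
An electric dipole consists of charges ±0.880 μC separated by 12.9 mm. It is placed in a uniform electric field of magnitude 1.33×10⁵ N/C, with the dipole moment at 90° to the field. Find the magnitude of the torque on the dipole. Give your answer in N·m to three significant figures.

Dipole moment p = qd = (8.80×10⁻⁷ C)(0.0129 m) = 1.135×10⁻⁸ C·m.
Torque on an electric dipole: τ = pE sinθ.
τ = (1.135×10⁻⁸)(1.33×10⁵)·sin90° = 0.001510 N·m.

τ ≈ 0.00151 N·m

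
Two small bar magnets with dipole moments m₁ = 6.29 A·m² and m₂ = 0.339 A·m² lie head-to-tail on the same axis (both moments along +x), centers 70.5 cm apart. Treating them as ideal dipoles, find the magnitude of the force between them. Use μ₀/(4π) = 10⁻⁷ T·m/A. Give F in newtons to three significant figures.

F ≈ 5.18×10⁻⁶ N

On-axis B of dipole 1: B = (μ₀/4π)·2m₁/r³. Force on dipole 2: F = m₂·dB/dr.
dB/dr = −(μ₀/4π)·6m₁/r⁴, so |F| = (μ₀/4π)·6m₁m₂/r⁴.
F = 6(10⁻⁷)(6.29)(0.339)/(0.705)⁴ = 5.179×10⁻⁶ N.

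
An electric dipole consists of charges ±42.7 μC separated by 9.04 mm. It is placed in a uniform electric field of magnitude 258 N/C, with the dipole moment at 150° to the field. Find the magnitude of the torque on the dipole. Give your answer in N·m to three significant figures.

τ ≈ 4.98×10⁻⁵ N·m

Dipole moment p = qd = (4.27×10⁻⁵ C)(0.00904 m) = 3.86×10⁻⁷ C·m.
Torque on an electric dipole: τ = pE sinθ.
τ = (3.86×10⁻⁷)(258)·sin150° = 4.979×10⁻⁵ N·m.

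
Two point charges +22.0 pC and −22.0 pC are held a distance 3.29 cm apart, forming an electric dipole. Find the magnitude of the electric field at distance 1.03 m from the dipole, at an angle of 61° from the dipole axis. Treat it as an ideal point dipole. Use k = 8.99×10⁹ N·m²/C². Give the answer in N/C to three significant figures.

E ≈ 0.00778 N/C

Dipole moment p = qd = (2.20×10⁻¹¹ C)(0.0329 m) = 7.238×10⁻¹³ C·m.
At angle θ the dipole field magnitude is E = (kp/r³)·√(1 + 3cos²θ).
kp/r³ = (8.99×10⁹)(7.238×10⁻¹³) / (1.03)³ = 0.005955 N/C.
√(1 + 3cos²61°) = √(1 + 3·0.2350) = √1.7051 ≈ 1.3058.
E ≈ 0.005955 × 1.306 = 0.007776 N/C.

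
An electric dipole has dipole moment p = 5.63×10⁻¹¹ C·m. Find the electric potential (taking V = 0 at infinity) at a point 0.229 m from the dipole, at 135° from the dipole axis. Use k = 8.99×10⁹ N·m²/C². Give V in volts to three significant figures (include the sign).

V ≈ -6.82 V

The dipole potential is V = kp cosθ / r².
V = (8.99×10⁹)(5.63×10⁻¹¹)·cos135° / (0.229)² = -6.825 V.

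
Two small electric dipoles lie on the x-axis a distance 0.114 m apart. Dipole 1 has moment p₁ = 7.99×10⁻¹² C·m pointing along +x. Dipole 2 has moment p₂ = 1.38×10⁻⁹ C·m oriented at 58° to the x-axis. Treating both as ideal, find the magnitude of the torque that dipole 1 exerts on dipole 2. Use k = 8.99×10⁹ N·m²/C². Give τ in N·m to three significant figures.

τ ≈ 1.13×10⁻⁷ N·m

The second dipole sits on the axis of the first, so the field there is axial: E₁ = 2kp₁/r³ along +x.
E₁ = 2(8.99×10⁹)(7.99×10⁻¹²)/(0.114)³ = 96.97 N/C.
Torque on the second dipole: τ = p₂ E₁ sinθ.
τ = (1.38×10⁻⁹)(96.97)·sin58° = 1.135×10⁻⁷ N·m.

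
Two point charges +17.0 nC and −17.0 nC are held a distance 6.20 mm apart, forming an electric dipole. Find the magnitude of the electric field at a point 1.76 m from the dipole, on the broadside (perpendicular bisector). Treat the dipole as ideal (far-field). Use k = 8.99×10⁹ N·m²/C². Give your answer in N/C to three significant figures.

E ≈ 0.174 N/C

Dipole moment p = qd = (1.70×10⁻⁸ C)(0.00620 m) = 1.054×10⁻¹⁰ C·m.
On the perpendicular bisector E = kp/r³ (half the axial value at the same distance).
E = (8.99×10⁹)(1.054×10⁻¹⁰) / (1.76)³ = 0.1738 N/C.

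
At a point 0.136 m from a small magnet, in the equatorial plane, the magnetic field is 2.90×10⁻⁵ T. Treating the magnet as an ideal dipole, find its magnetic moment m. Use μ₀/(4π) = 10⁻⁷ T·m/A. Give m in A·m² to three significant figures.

m ≈ 0.729 A·m²

In the equatorial plane B = (μ₀/4π)·m/r³, so m = Br³·4π/(μ₀).
m = (2.90×10⁻⁵)·(0.136)³ / (10⁻⁷) = 0.7295 A·m².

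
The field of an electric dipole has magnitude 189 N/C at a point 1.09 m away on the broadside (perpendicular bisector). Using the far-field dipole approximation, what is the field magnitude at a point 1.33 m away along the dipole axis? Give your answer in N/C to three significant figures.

Dipole fields scale as 1/r³ in the far field.
The axial field is twice the equatorial field at the same r, so the geometry factor is 2/1.
E₂ = E₁ · (2/1) · (r₁/r₂)³ = 189 · 2 · (1.09/1.33)³.
(r₁/r₂)³ = (0.8195)³ = 0.5505.
E₂ ≈ 208.1 N/C.

E ≈ 208 N/C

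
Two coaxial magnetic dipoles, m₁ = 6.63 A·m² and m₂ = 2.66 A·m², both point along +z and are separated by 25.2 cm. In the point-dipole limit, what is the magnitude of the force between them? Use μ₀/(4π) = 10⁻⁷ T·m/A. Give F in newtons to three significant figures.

F ≈ 0.00262 N

On-axis B of dipole 1: B = (μ₀/4π)·2m₁/r³. Force on dipole 2: F = m₂·dB/dr.
dB/dr = −(μ₀/4π)·6m₁/r⁴, so |F| = (μ₀/4π)·6m₁m₂/r⁴.
F = 6(10⁻⁷)(6.63)(2.66)/(0.252)⁴ = 0.002624 N.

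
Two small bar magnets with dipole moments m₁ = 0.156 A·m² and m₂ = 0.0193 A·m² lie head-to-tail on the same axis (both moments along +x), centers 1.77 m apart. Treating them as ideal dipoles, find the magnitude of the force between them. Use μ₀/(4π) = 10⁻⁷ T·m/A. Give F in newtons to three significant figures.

On-axis B of dipole 1: B = (μ₀/4π)·2m₁/r³. Force on dipole 2: F = m₂·dB/dr.
dB/dr = −(μ₀/4π)·6m₁/r⁴, so |F| = (μ₀/4π)·6m₁m₂/r⁴.
F = 6(10⁻⁷)(0.156)(0.0193)/(1.77)⁴ = 1.841×10⁻¹⁰ N.

F ≈ 1.84×10⁻¹⁰ N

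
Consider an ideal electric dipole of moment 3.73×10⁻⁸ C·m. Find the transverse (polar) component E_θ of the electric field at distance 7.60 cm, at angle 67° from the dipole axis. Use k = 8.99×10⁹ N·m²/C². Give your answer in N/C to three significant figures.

E_θ ≈ 7.03×10⁵ N/C

For a dipole, E_θ = (kp sinθ)/r³.
kp/r³ = (8.99×10⁹)(3.73×10⁻⁸)/(0.0760)³ = 7.639×10⁵ N/C.
E_θ = 7.639×10⁵·sin67° = 7.032×10⁵ N/C.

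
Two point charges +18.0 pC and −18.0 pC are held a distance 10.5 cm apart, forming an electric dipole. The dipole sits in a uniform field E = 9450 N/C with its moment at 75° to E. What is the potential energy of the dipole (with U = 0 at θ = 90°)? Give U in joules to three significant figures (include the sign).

U ≈ -4.62×10⁻⁹ J

Dipole moment p = qd = (1.80×10⁻¹¹ C)(0.105 m) = 1.89×10⁻¹² C·m.
U = −p·E = −pE cosθ.
U = −(1.89×10⁻¹²)(9450)·cos75° = -4.623×10⁻⁹ J.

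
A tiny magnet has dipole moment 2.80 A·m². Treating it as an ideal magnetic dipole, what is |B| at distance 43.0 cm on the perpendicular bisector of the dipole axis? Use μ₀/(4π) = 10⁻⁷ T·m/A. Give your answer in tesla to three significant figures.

In the equatorial plane B = (μ₀/4π)·m/r³ (half the axial value).
B = (10⁻⁷)·(2.80) / (0.430)³ = 3.522×10⁻⁶ T.

B ≈ 3.52×10⁻⁶ T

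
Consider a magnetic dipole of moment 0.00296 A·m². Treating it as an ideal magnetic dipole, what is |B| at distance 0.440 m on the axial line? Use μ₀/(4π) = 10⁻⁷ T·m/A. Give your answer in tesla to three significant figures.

On axis B = (μ₀/4π)·2m/r³.
B = 2·(10⁻⁷)·(0.00296) / (0.440)³ = 6.950×10⁻⁹ T.

B ≈ 6.95×10⁻⁹ T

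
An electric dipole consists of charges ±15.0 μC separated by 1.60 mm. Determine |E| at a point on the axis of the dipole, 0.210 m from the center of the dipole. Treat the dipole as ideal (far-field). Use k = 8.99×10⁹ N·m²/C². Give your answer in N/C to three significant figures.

E ≈ 4.66×10⁴ N/C

Dipole moment p = qd = (1.50×10⁻⁵ C)(0.00160 m) = 2.40×10⁻⁸ C·m.
On the dipole axis E = 2kp/r³.
E = 2·(8.99×10⁹)(2.40×10⁻⁸) / (0.210)³ = 4.660×10⁴ N/C.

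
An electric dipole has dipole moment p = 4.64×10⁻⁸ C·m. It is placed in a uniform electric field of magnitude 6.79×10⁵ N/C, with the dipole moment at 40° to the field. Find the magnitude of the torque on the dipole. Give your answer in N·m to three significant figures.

Torque on an electric dipole: τ = pE sinθ.
τ = (4.64×10⁻⁸)(6.79×10⁵)·sin40° = 0.02025 N·m.

τ ≈ 0.0203 N·m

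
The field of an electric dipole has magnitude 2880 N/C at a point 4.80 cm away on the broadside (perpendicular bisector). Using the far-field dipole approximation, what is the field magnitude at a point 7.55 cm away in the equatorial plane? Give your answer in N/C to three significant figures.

E ≈ 740 N/C

Dipole fields scale as 1/r³ in the far field; the geometry is the same at both points.
E₂ = E₁ · (r₁/r₂)³ = 2880 · (4.80/7.55)³.
(r₁/r₂)³ = (0.6358)³ = 0.257.
E₂ ≈ 740.1 N/C.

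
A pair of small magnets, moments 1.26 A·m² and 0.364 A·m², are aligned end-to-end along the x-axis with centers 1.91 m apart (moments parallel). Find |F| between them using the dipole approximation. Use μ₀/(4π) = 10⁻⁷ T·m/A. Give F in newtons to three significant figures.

On-axis B of dipole 1: B = (μ₀/4π)·2m₁/r³. Force on dipole 2: F = m₂·dB/dr.
dB/dr = −(μ₀/4π)·6m₁/r⁴, so |F| = (μ₀/4π)·6m₁m₂/r⁴.
F = 6(10⁻⁷)(1.26)(0.364)/(1.91)⁴ = 2.068×10⁻⁸ N.

F ≈ 2.07×10⁻⁸ N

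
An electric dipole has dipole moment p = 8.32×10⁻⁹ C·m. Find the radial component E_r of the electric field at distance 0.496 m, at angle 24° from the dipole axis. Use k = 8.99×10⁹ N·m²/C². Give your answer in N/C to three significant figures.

For a dipole, E_r = (2kp cosθ)/r³.
kp/r³ = (8.99×10⁹)(8.32×10⁻⁹)/(0.496)³ = 613.0 N/C.
E_r = 2·613.0·cos24° = 1120 N/C.

E_r ≈ 1120 N/C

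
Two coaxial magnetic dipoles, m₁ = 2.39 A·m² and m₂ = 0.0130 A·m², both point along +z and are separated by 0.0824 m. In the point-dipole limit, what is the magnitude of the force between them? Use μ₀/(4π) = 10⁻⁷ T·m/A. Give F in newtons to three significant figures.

On-axis B of dipole 1: B = (μ₀/4π)·2m₁/r³. Force on dipole 2: F = m₂·dB/dr.
dB/dr = −(μ₀/4π)·6m₁/r⁴, so |F| = (μ₀/4π)·6m₁m₂/r⁴.
F = 6(10⁻⁷)(2.39)(0.0130)/(0.0824)⁴ = 4.044×10⁻⁴ N.

F ≈ 4.04×10⁻⁴ N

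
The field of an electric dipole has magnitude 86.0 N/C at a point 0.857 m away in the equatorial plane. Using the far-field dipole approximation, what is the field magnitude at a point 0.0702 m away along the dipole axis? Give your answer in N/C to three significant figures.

Dipole fields scale as 1/r³ in the far field.
The axial field is twice the equatorial field at the same r, so the geometry factor is 2/1.
E₂ = E₁ · (2/1) · (r₁/r₂)³ = 86.0 · 2 · (0.857/0.0702)³.
(r₁/r₂)³ = (12.21)³ = 1819.
E₂ ≈ 3.129×10⁵ N/C.

E ≈ 3.13×10⁵ N/C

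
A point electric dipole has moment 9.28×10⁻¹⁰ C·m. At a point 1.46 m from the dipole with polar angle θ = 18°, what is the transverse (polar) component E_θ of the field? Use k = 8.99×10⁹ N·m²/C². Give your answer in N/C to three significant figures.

E_θ ≈ 0.828 N/C

For a dipole, E_θ = (kp sinθ)/r³.
kp/r³ = (8.99×10⁹)(9.28×10⁻¹⁰)/(1.46)³ = 2.681 N/C.
E_θ = 2.681·sin18° = 0.8284 N/C.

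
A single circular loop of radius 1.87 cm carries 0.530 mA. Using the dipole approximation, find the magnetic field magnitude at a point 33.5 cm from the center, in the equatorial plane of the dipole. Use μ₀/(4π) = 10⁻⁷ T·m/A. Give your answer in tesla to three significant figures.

B ≈ 1.55×10⁻¹² T

Magnetic moment m = IA = Iπa² = (5.30×10⁻⁴)·π·(0.0187)² = 5.822×10⁻⁷ A·m².
In the equatorial plane B = (μ₀/4π)·m/r³ (half the axial value).
B = (10⁻⁷)·(5.822×10⁻⁷) / (0.335)³ = 1.549×10⁻¹² T.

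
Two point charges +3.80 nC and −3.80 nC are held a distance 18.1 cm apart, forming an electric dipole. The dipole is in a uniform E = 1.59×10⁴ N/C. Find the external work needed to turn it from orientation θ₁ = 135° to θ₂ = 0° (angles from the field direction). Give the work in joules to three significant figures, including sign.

W ≈ -1.87×10⁻⁵ J

Dipole moment p = qd = (3.80×10⁻⁹ C)(0.181 m) = 6.878×10⁻¹⁰ C·m.
W_ext = ΔU = U(θ₂) − U(θ₁) = −pE cosθ₂ − (−pE cosθ₁) = pE(cosθ₁ − cosθ₂).
W = (6.878×10⁻¹⁰)(1.59×10⁴)·(cos135° − cos0°) = (1.094×10⁻⁵)·(-1.7071) = -1.867×10⁻⁵ J.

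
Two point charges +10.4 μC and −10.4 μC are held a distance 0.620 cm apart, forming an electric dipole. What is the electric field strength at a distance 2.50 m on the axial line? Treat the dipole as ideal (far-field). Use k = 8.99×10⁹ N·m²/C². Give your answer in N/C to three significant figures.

Dipole moment p = qd = (1.04×10⁻⁵ C)(0.00620 m) = 6.448×10⁻⁸ C·m.
On the dipole axis E = 2kp/r³.
E = 2·(8.99×10⁹)(6.448×10⁻⁸) / (2.50)³ = 74.20 N/C.

E ≈ 74.2 N/C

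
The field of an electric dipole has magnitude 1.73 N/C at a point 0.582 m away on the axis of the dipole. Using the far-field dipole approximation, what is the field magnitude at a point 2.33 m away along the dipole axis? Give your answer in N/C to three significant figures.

E ≈ 0.0270 N/C

Dipole fields scale as 1/r³ in the far field; the geometry is the same at both points.
E₂ = E₁ · (r₁/r₂)³ = 1.73 · (0.582/2.33)³.
(r₁/r₂)³ = (0.2498)³ = 0.01558.
E₂ ≈ 0.02696 N/C.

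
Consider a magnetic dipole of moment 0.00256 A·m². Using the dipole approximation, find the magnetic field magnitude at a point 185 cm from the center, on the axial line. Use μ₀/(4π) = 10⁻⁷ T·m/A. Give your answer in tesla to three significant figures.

B ≈ 8.09×10⁻¹¹ T

On axis B = (μ₀/4π)·2m/r³.
B = 2·(10⁻⁷)·(0.00256) / (1.85)³ = 8.086×10⁻¹¹ T.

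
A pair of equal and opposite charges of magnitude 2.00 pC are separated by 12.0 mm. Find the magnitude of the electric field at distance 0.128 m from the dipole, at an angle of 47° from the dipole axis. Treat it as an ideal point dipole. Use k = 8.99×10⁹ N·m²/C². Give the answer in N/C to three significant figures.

E ≈ 0.159 N/C

Dipole moment p = qd = (2.00×10⁻¹² C)(0.0120 m) = 2.40×10⁻¹⁴ C·m.
At angle θ the dipole field magnitude is E = (kp/r³)·√(1 + 3cos²θ).
kp/r³ = (8.99×10⁹)(2.40×10⁻¹⁴) / (0.128)³ = 0.1029 N/C.
√(1 + 3cos²47°) = √(1 + 3·0.4651) = √2.3954 ≈ 1.5477.
E ≈ 0.1029 × 1.548 = 0.1592 N/C.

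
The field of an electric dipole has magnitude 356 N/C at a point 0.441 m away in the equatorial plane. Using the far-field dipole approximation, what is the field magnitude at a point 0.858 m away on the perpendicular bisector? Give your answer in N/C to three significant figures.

Dipole fields scale as 1/r³ in the far field; the geometry is the same at both points.
E₂ = E₁ · (r₁/r₂)³ = 356 · (0.441/0.858)³.
(r₁/r₂)³ = (0.514)³ = 0.1358.
E₂ ≈ 48.34 N/C.

E ≈ 48.3 N/C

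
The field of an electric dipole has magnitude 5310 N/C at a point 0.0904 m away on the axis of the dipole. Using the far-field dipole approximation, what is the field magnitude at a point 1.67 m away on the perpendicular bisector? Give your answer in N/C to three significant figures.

E ≈ 0.421 N/C

Dipole fields scale as 1/r³ in the far field.
The axial field is twice the equatorial field at the same r, so the geometry factor is 1/2.
E₂ = E₁ · (1/2) · (r₁/r₂)³ = 5310 · 0.5 · (0.0904/1.67)³.
(r₁/r₂)³ = (0.05413)³ = 0.0001586.
E₂ ≈ 0.4211 N/C.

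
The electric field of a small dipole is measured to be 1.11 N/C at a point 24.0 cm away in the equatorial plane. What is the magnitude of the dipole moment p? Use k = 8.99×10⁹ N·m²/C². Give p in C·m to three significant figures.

p ≈ 1.71×10⁻¹² C·m

In the equatorial plane E = kp/r³, so p = Er³/(k).
p = (1.11)·(0.240)³ / (8.99×10⁹) = 1.707×10⁻¹² C·m.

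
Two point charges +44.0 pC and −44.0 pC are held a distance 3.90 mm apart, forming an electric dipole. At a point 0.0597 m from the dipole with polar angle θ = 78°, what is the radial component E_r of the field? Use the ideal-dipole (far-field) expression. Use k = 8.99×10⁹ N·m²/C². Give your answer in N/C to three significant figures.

Dipole moment p = qd = (4.40×10⁻¹¹ C)(0.00390 m) = 1.716×10⁻¹³ C·m.
For a dipole, E_r = (2kp cosθ)/r³.
kp/r³ = (8.99×10⁹)(1.716×10⁻¹³)/(0.0597)³ = 7.250 N/C.
E_r = 2·7.250·cos78° = 3.015 N/C.

E_r ≈ 3.01 N/C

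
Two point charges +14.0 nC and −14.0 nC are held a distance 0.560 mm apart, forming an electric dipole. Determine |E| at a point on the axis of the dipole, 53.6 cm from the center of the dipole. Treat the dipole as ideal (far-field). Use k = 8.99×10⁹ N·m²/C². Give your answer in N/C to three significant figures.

E ≈ 0.915 N/C

Dipole moment p = qd = (1.40×10⁻⁸ C)(5.60×10⁻⁴ m) = 7.84×10⁻¹² C·m.
On the dipole axis E = 2kp/r³.
E = 2·(8.99×10⁹)(7.84×10⁻¹²) / (0.536)³ = 0.9154 N/C.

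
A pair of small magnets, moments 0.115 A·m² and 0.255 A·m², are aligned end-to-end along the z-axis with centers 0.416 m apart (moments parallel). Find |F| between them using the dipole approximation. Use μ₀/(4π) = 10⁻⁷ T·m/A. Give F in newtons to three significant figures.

F ≈ 5.88×10⁻⁷ N

On-axis B of dipole 1: B = (μ₀/4π)·2m₁/r³. Force on dipole 2: F = m₂·dB/dr.
dB/dr = −(μ₀/4π)·6m₁/r⁴, so |F| = (μ₀/4π)·6m₁m₂/r⁴.
F = 6(10⁻⁷)(0.115)(0.255)/(0.416)⁴ = 5.875×10⁻⁷ N.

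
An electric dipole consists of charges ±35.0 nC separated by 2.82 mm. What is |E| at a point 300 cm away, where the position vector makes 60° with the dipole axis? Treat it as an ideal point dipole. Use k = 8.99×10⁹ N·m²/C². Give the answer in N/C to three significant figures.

E ≈ 0.0435 N/C

Dipole moment p = qd = (3.50×10⁻⁸ C)(0.00282 m) = 9.87×10⁻¹¹ C·m.
At angle θ the dipole field magnitude is E = (kp/r³)·√(1 + 3cos²θ).
kp/r³ = (8.99×10⁹)(9.87×10⁻¹¹) / (3.00)³ = 0.03286 N/C.
√(1 + 3cos²60°) = √(1 + 3·0.2500) = √1.7500 ≈ 1.3229.
E ≈ 0.03286 × 1.323 = 0.04347 N/C.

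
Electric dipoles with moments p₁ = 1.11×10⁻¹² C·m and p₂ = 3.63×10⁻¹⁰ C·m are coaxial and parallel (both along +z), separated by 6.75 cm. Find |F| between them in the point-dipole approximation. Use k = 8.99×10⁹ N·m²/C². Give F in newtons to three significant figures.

On-axis field of dipole 1 at distance r: E = 2kp₁/r³. Force on dipole 2 is F = p₂·dE/dr (gradient along axis).
dE/dr = −6kp₁/r⁴, so |F| = 6kp₁p₂/r⁴ (attractive for aligned moments).
F = 6(8.99×10⁹)(1.11×10⁻¹²)(3.63×10⁻¹⁰)/(0.0675)⁴ = 1.047×10⁻⁶ N.

F ≈ 1.05×10⁻⁶ N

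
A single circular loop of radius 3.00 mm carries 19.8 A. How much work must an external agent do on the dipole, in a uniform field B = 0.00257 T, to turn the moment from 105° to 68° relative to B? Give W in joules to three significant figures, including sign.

W ≈ -9.11×10⁻⁷ J

Magnetic moment m = IA = Iπa² = (19.8)·π·(0.00300)² = 5.598×10⁻⁴ A·m².
W_ext = ΔU = −mB cosθ₂ + mB cosθ₁ = mB(cosθ₁ − cosθ₂).
W = (5.598×10⁻⁴)(0.00257)·(cos105° − cos68°) = (1.439×10⁻⁶)·(-0.6334) = -9.113×10⁻⁷ J.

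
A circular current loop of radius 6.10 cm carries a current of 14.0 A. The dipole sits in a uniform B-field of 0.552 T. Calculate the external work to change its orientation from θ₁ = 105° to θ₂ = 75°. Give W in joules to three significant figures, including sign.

Magnetic moment m = IA = Iπa² = (14.0)·π·(0.0610)² = 0.1637 A·m².
W_ext = ΔU = −mB cosθ₂ + mB cosθ₁ = mB(cosθ₁ − cosθ₂).
W = (0.1637)(0.552)·(cos105° − cos75°) = (0.09036)·(-0.5176) = -0.04678 J.

W ≈ -0.0468 J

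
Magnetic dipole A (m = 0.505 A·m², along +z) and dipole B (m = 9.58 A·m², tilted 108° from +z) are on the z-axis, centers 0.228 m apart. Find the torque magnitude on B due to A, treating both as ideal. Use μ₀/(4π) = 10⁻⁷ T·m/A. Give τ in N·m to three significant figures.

τ ≈ 7.76×10⁻⁵ N·m

Dipole B is on the axis of dipole A, so B₁ there is axial: B₁ = (μ₀/4π)·2m₁/r³ along +z.
B₁ = 2(10⁻⁷)(0.505)/(0.228)³ = 8.522×10⁻⁶ T.
τ = m₂ B₁ sinθ.
τ = (9.58)(8.522×10⁻⁶)·sin108° = 7.764×10⁻⁵ N·m.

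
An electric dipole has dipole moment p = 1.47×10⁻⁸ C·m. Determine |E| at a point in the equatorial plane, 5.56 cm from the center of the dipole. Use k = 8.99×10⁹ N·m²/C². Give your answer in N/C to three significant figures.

E ≈ 7.69×10⁵ N/C

In the equatorial plane E = kp/r³.
E = (8.99×10⁹)(1.47×10⁻⁸) / (0.0556)³ = 7.689×10⁵ N/C.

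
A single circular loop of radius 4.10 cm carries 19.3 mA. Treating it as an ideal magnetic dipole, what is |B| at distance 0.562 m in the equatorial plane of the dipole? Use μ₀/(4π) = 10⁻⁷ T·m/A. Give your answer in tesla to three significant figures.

B ≈ 5.74×10⁻¹¹ T

Magnetic moment m = IA = Iπa² = (0.0193)·π·(0.0410)² = 1.019×10⁻⁴ A·m².
In the equatorial plane B = (μ₀/4π)·m/r³ (half the axial value).
B = (10⁻⁷)·(1.019×10⁻⁴) / (0.562)³ = 5.741×10⁻¹¹ T.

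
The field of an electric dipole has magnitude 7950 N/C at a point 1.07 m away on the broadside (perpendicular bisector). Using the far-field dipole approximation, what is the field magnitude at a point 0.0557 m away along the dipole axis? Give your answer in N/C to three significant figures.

E ≈ 1.13×10⁸ N/C

Dipole fields scale as 1/r³ in the far field.
The axial field is twice the equatorial field at the same r, so the geometry factor is 2/1.
E₂ = E₁ · (2/1) · (r₁/r₂)³ = 7950 · 2 · (1.07/0.0557)³.
(r₁/r₂)³ = (19.21)³ = 7089.
E₂ ≈ 1.127×10⁸ N/C.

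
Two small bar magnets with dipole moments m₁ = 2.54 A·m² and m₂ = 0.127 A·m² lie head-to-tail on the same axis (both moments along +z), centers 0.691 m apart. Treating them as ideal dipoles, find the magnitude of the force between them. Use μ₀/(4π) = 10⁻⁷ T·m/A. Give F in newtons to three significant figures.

On-axis B of dipole 1: B = (μ₀/4π)·2m₁/r³. Force on dipole 2: F = m₂·dB/dr.
dB/dr = −(μ₀/4π)·6m₁/r⁴, so |F| = (μ₀/4π)·6m₁m₂/r⁴.
F = 6(10⁻⁷)(2.54)(0.127)/(0.691)⁴ = 8.489×10⁻⁷ N.

F ≈ 8.49×10⁻⁷ N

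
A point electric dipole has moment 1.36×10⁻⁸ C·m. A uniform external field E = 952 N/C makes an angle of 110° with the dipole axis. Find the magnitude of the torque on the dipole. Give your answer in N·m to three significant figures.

τ ≈ 1.22×10⁻⁵ N·m

Torque on an electric dipole: τ = pE sinθ.
τ = (1.36×10⁻⁸)(952)·sin110° = 1.217×10⁻⁵ N·m.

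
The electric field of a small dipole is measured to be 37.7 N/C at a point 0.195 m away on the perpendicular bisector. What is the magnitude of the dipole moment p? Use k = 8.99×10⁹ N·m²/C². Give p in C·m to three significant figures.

In the equatorial plane E = kp/r³, so p = Er³/(k).
p = (37.7)·(0.195)³ / (8.99×10⁹) = 3.109×10⁻¹¹ C·m.

p ≈ 3.11×10⁻¹¹ C·m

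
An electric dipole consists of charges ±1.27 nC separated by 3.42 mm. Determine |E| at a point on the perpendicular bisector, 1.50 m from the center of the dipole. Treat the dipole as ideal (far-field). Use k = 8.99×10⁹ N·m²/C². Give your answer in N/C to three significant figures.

E ≈ 0.0116 N/C

Dipole moment p = qd = (1.27×10⁻⁹ C)(0.00342 m) = 4.343×10⁻¹² C·m.
On the perpendicular bisector E = kp/r³ (half the axial value at the same distance).
E = (8.99×10⁹)(4.343×10⁻¹²) / (1.50)³ = 0.01157 N/C.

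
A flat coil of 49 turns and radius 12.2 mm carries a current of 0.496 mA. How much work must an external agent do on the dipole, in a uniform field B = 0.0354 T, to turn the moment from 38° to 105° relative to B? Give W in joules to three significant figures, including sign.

W ≈ 4.21×10⁻⁷ J

m = NIA = NIπa² = 49·(4.96×10⁻⁴)·π·(0.0122)² = 1.136×10⁻⁵ A·m².
W_ext = ΔU = −mB cosθ₂ + mB cosθ₁ = mB(cosθ₁ − cosθ₂).
W = (1.136×10⁻⁵)(0.0354)·(cos38° − cos105°) = (4.021×10⁻⁷)·(+1.0468) = 4.210×10⁻⁷ J.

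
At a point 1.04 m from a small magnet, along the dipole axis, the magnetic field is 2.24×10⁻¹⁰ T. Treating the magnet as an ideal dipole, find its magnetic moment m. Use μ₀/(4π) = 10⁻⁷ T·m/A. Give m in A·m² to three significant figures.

m ≈ 0.00126 A·m²

On axis B = (μ₀/4π)·2m/r³, so m = Br³·4π/(μ₀·2).
m = (2.24×10⁻¹⁰)·(1.04)³ / (2·10⁻⁷) = 0.001260 A·m².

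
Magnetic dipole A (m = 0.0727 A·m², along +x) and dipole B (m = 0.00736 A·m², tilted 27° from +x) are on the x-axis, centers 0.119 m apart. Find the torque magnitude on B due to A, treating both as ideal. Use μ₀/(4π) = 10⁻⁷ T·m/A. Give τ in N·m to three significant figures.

τ ≈ 2.88×10⁻⁸ N·m

Dipole B is on the axis of dipole A, so B₁ there is axial: B₁ = (μ₀/4π)·2m₁/r³ along +x.
B₁ = 2(10⁻⁷)(0.0727)/(0.119)³ = 8.628×10⁻⁶ T.
τ = m₂ B₁ sinθ.
τ = (0.00736)(8.628×10⁻⁶)·sin27° = 2.883×10⁻⁸ N·m.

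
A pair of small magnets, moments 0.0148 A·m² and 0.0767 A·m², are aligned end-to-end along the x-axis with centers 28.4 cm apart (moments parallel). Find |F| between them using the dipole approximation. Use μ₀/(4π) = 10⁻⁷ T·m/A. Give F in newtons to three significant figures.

On-axis B of dipole 1: B = (μ₀/4π)·2m₁/r³. Force on dipole 2: F = m₂·dB/dr.
dB/dr = −(μ₀/4π)·6m₁/r⁴, so |F| = (μ₀/4π)·6m₁m₂/r⁴.
F = 6(10⁻⁷)(0.0148)(0.0767)/(0.284)⁴ = 1.047×10⁻⁷ N.

F ≈ 1.05×10⁻⁷ N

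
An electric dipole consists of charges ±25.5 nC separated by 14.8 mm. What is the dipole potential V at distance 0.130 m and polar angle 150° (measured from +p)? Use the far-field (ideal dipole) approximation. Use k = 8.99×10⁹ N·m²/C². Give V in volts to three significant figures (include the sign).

Dipole moment p = qd = (2.55×10⁻⁸ C)(0.0148 m) = 3.774×10⁻¹⁰ C·m.
The dipole potential is V = kp cosθ / r².
V = (8.99×10⁹)(3.774×10⁻¹⁰)·cos150° / (0.130)² = -173.9 V.

V ≈ -174 V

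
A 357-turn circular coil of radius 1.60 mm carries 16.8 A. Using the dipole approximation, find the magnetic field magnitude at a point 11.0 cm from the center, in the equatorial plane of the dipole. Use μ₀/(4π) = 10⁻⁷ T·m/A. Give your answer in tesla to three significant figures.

m = NIA = NIπa² = 357·(16.8)·π·(0.00160)² = 0.04824 A·m².
In the equatorial plane B = (μ₀/4π)·m/r³ (half the axial value).
B = (10⁻⁷)·(0.04824) / (0.110)³ = 3.624×10⁻⁶ T.

B ≈ 3.62×10⁻⁶ T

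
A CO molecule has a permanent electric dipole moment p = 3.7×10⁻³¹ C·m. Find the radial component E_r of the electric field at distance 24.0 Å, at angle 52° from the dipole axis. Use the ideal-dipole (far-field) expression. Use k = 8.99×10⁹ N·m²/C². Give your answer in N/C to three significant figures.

For a dipole, E_r = (2kp cosθ)/r³.
kp/r³ = (8.99×10⁹)(3.70×10⁻³¹)/(2.40×10⁻⁹)³ = 2.406×10⁵ N/C.
E_r = 2·2.406×10⁵·cos52° = 2.963×10⁵ N/C.

E_r ≈ 2.96×10⁵ N/C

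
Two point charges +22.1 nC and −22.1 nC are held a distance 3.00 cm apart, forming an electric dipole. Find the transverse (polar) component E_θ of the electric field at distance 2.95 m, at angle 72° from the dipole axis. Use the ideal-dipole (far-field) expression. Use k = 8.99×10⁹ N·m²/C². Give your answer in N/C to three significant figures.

Dipole moment p = qd = (2.21×10⁻⁸ C)(0.0300 m) = 6.63×10⁻¹⁰ C·m.
For a dipole, E_θ = (kp sinθ)/r³.
kp/r³ = (8.99×10⁹)(6.63×10⁻¹⁰)/(2.95)³ = 0.2322 N/C.
E_θ = 0.2322·sin72° = 0.2208 N/C.

E_θ ≈ 0.221 N/C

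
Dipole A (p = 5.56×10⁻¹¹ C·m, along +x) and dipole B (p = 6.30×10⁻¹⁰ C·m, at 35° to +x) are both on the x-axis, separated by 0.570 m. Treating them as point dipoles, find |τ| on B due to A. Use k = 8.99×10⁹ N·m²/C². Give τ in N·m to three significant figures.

τ ≈ 1.95×10⁻⁹ N·m

The second dipole sits on the axis of the first, so the field there is axial: E₁ = 2kp₁/r³ along +x.
E₁ = 2(8.99×10⁹)(5.56×10⁻¹¹)/(0.570)³ = 5.398 N/C.
Torque on the second dipole: τ = p₂ E₁ sinθ.
τ = (6.30×10⁻¹⁰)(5.398)·sin35° = 1.951×10⁻⁹ N·m.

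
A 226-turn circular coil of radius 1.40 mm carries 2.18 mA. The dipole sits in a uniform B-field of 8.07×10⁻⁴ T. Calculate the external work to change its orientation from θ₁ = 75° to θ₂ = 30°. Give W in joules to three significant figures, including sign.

W ≈ -1.49×10⁻⁹ J

m = NIA = NIπa² = 226·(0.00218)·π·(0.00140)² = 3.034×10⁻⁶ A·m².
W_ext = ΔU = −mB cosθ₂ + mB cosθ₁ = mB(cosθ₁ − cosθ₂).
W = (3.034×10⁻⁶)(8.07×10⁻⁴)·(cos75° − cos30°) = (2.448×10⁻⁹)·(-0.6072) = -1.487×10⁻⁹ J.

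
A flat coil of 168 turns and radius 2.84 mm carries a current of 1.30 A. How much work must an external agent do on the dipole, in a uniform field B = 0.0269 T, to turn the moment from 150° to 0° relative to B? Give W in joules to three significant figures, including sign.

m = NIA = NIπa² = 168·(1.30)·π·(0.00284)² = 0.005534 A·m².
W_ext = ΔU = −mB cosθ₂ + mB cosθ₁ = mB(cosθ₁ − cosθ₂).
W = (0.005534)(0.0269)·(cos150° − cos0°) = (1.489×10⁻⁴)·(-1.8660) = -2.778×10⁻⁴ J.

W ≈ -2.78×10⁻⁴ J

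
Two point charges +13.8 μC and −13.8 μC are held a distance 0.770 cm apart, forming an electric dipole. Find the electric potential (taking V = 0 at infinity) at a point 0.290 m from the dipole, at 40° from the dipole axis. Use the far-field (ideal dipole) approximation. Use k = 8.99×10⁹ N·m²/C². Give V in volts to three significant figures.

Dipole moment p = qd = (1.38×10⁻⁵ C)(0.00770 m) = 1.063×10⁻⁷ C·m.
The dipole potential is V = kp cosθ / r².
V = (8.99×10⁹)(1.063×10⁻⁷)·cos40° / (0.290)² = 8705 V.

V ≈ 8700 V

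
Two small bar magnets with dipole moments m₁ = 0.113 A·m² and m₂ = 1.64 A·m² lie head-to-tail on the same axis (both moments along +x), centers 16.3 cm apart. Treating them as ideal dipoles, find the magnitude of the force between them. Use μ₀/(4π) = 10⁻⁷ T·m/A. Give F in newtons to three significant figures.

On-axis B of dipole 1: B = (μ₀/4π)·2m₁/r³. Force on dipole 2: F = m₂·dB/dr.
dB/dr = −(μ₀/4π)·6m₁/r⁴, so |F| = (μ₀/4π)·6m₁m₂/r⁴.
F = 6(10⁻⁷)(0.113)(1.64)/(0.163)⁴ = 1.575×10⁻⁴ N.

F ≈ 1.58×10⁻⁴ N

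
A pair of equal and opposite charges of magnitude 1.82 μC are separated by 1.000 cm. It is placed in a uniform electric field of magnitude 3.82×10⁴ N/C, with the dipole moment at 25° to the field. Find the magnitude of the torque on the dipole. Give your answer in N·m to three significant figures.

Dipole moment p = qd = (1.82×10⁻⁶ C)(0.0100 m) = 1.82×10⁻⁸ C·m.
Torque on an electric dipole: τ = pE sinθ.
τ = (1.82×10⁻⁸)(3.82×10⁴)·sin25° = 2.938×10⁻⁴ N·m.

τ ≈ 2.94×10⁻⁴ N·m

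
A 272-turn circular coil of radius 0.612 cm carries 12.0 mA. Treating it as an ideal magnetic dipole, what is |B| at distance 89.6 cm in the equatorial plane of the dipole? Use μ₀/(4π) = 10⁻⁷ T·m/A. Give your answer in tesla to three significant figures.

B ≈ 5.34×10⁻¹¹ T

m = NIA = NIπa² = 272·(0.0120)·π·(0.00612)² = 3.841×10⁻⁴ A·m².
In the equatorial plane B = (μ₀/4π)·m/r³ (half the axial value).
B = (10⁻⁷)·(3.841×10⁻⁴) / (0.896)³ = 5.340×10⁻¹¹ T.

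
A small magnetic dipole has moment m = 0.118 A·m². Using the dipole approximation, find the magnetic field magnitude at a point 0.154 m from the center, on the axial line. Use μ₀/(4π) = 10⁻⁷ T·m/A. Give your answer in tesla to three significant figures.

On axis B = (μ₀/4π)·2m/r³.
B = 2·(10⁻⁷)·(0.118) / (0.154)³ = 6.462×10⁻⁶ T.

B ≈ 6.46×10⁻⁶ T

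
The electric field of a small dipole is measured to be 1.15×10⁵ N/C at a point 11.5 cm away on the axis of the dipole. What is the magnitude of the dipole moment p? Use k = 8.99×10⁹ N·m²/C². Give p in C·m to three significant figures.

On axis E = 2kp/r³, so p = Er³/(2k).
p = (1.15×10⁵)·(0.115)³ / (2·8.99×10⁹) = 9.728×10⁻⁹ C·m.

p ≈ 9.73×10⁻⁹ C·m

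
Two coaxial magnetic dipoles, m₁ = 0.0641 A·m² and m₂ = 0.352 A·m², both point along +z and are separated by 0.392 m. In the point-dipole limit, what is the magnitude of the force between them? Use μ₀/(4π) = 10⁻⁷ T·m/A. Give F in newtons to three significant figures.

On-axis B of dipole 1: B = (μ₀/4π)·2m₁/r³. Force on dipole 2: F = m₂·dB/dr.
dB/dr = −(μ₀/4π)·6m₁/r⁴, so |F| = (μ₀/4π)·6m₁m₂/r⁴.
F = 6(10⁻⁷)(0.0641)(0.352)/(0.392)⁴ = 5.733×10⁻⁷ N.

F ≈ 5.73×10⁻⁷ N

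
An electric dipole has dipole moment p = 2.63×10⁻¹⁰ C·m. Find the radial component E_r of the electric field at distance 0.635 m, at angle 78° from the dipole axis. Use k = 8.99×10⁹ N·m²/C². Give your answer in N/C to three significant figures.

E_r ≈ 3.84 N/C

For a dipole, E_r = (2kp cosθ)/r³.
kp/r³ = (8.99×10⁹)(2.63×10⁻¹⁰)/(0.635)³ = 9.234 N/C.
E_r = 2·9.234·cos78° = 3.840 N/C.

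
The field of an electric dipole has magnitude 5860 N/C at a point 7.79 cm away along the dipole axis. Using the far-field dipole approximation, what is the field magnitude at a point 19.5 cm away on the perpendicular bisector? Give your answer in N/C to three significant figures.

Dipole fields scale as 1/r³ in the far field.
The axial field is twice the equatorial field at the same r, so the geometry factor is 1/2.
E₂ = E₁ · (1/2) · (r₁/r₂)³ = 5860 · 0.5 · (7.79/19.5)³.
(r₁/r₂)³ = (0.3995)³ = 0.06375.
E₂ ≈ 186.8 N/C.

E ≈ 187 N/C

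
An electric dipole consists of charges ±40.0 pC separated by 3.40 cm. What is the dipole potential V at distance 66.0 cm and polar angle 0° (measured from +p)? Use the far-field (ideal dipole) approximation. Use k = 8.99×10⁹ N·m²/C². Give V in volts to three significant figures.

V ≈ 0.0281 V

Dipole moment p = qd = (4.00×10⁻¹¹ C)(0.0340 m) = 1.36×10⁻¹² C·m.
The dipole potential is V = kp cosθ / r².
V = (8.99×10⁹)(1.36×10⁻¹²)·cos0° / (0.660)² = 0.02807 V.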